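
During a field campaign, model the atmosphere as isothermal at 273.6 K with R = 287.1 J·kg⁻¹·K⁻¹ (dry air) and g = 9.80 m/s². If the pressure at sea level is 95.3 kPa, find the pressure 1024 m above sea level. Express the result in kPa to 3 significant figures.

Scale height: H = RT/g = 287.1 × 273.6 / 9.80 = 8015.4 m.
Barometric formula: P = P₀ exp(−z/H).
z/H = 1024.0/8015.4 = 0.12775; exp(−0.12775) = 0.88007.
P = 95.3 × 0.88007 = 83.871 kPa.

P ≈ 83.9 kPa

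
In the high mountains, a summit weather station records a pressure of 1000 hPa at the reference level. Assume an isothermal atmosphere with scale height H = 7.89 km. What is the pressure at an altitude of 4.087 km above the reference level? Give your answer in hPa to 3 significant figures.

Barometric formula: P = P₀ exp(−z/H).
z/H = 4087.0/7890.0 = 0.51800; exp(−0.51800) = 0.59571.
P = 1000 × 0.59571 = 595.71 hPa.

P ≈ 596 hPa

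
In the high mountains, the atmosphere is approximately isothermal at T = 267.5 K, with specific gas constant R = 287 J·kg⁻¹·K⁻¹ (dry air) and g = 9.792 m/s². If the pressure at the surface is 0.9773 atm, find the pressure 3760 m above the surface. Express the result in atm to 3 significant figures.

Scale height: H = RT/g = 287 × 267.5 / 9.792 = 7840.3 m.
Barometric formula: P = P₀ exp(−z/H).
z/H = 3760.0/7840.3 = 0.47957; exp(−0.47957) = 0.61905.
P = 0.9773 × 0.61905 = 0.60500 atm.

P ≈ 0.605 atm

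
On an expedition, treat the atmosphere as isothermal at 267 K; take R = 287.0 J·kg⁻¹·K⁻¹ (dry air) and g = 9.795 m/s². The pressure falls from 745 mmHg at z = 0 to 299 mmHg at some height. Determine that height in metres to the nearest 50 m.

z ≈ 7150 m

Scale height: H = RT/g = 287.0 × 267 / 9.795 = 7823.3 m.
Invert the barometric formula: z = H ln(P₀/P).
P₀/P = 745/299 = 2.4916; ln(2.4916) = 0.91293.
z = 7823.3 × 0.91293 = 7142.1 m.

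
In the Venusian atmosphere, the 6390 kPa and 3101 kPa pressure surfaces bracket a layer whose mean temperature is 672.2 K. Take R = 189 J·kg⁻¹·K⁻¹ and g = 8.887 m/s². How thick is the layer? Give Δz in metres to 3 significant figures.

Hypsometric equation: Δz = (R T̄/g) ln(P₁/P₂).
R T̄/g = 189 × 672.2 / 8.887 = 14296 m.
ln(6390/3101) = ln(2.0606) = 0.72300.
Δz = 14296 × 0.72300 = 10336 m.

Δz ≈ 10300 m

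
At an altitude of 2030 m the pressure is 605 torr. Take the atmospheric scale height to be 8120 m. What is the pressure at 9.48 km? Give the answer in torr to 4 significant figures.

Between two levels, P₂ = P₁ exp(−Δz/H) with Δz = z₂ − z₁.
Δz = 9480.0 − 2030.0 = 7450.0 m; Δz/H = 7450.0/8120.0 = 0.91749.
P₂ = 605 × exp(−0.91749) = 605 × 0.39952 = 241.71 torr.

P ≈ 241.7 torr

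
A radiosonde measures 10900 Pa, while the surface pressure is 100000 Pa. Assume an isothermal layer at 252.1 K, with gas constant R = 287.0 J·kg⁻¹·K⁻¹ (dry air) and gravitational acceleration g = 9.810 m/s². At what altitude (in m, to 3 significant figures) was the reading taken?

Scale height: H = RT/g = 287.0 × 252.1 / 9.810 = 7375.4 m.
Invert the barometric formula: z = H ln(P₀/P).
P₀/P = 100000/10900 = 9.1743; ln(9.1743) = 2.2164.
z = 7375.4 × 2.2164 = 16347 m.

z ≈ 16300 m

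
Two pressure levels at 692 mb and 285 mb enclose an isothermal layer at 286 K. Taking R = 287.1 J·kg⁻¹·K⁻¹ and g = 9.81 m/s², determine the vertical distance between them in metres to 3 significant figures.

Δz ≈ 7430 m

Hypsometric equation: Δz = (R T̄/g) ln(P₁/P₂).
R T̄/g = 287.1 × 286 / 9.81 = 8370.1 m.
ln(692/285) = ln(2.4281) = 0.88711.
Δz = 8370.1 × 0.88711 = 7425.2 m.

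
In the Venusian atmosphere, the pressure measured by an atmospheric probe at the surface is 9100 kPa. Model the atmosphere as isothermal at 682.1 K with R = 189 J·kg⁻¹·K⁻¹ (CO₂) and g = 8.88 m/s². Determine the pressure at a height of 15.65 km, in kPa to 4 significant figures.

Scale height: H = RT/g = 189 × 682.1 / 8.88 = 14518 m.
Barometric formula: P = P₀ exp(−z/H).
z/H = 15650/14518 = 1.0780; exp(−1.0780) = 0.34028.
P = 9100 × 0.34028 = 3096.5 kPa.

P ≈ 3097 kPa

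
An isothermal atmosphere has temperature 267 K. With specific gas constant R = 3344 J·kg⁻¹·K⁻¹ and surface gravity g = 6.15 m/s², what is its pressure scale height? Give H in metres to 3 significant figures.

The scale height of an isothermal atmosphere is H = RT/g.
H = 3344 × 267 / 6.15 = 892850/6.15 = 145180 m.

H ≈ 145000 m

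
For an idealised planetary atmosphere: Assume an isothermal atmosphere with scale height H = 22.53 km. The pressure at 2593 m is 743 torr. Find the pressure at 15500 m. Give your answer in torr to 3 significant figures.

Between two levels, P₂ = P₁ exp(−Δz/H) with Δz = z₂ − z₁.
Δz = 15500 − 2593.0 = 12907 m; Δz/H = 12907/22530 = 0.57288.
P₂ = 743 × exp(−0.57288) = 743 × 0.56390 = 418.98 torr.

P ≈ 419 torr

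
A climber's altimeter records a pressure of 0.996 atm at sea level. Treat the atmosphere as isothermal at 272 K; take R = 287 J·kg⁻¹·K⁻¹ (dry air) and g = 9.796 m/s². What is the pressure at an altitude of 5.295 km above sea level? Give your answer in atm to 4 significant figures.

P ≈ 0.5125 atm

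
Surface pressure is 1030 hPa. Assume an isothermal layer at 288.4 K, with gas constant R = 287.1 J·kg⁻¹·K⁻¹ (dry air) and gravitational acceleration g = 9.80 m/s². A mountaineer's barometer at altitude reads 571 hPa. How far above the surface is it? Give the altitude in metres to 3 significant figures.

Scale height: H = RT/g = 287.1 × 288.4 / 9.80 = 8448.9 m.
Invert the barometric formula: z = H ln(P₀/P).
P₀/P = 1030/571 = 1.8039; ln(1.8039) = 0.58995.
z = 8448.9 × 0.58995 = 4984.4 m.

z ≈ 4980 m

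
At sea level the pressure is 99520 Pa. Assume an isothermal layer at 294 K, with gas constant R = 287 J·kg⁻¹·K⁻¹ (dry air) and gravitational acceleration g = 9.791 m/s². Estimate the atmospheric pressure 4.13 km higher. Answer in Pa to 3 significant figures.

Scale height: H = RT/g = 287 × 294 / 9.791 = 8617.9 m.
Barometric formula: P = P₀ exp(−z/H).
z/H = 4130.0/8617.9 = 0.47924; exp(−0.47924) = 0.61925.
P = 99520 × 0.61925 = 61628 Pa.

P ≈ 61600 Pa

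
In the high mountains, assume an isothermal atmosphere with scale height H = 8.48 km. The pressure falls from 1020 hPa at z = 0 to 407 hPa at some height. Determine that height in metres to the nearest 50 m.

z ≈ 7800 m

Invert the barometric formula: z = H ln(P₀/P).
P₀/P = 1020/407 = 2.5061; ln(2.5061) = 0.91873.
z = 8480.0 × 0.91873 = 7790.8 m.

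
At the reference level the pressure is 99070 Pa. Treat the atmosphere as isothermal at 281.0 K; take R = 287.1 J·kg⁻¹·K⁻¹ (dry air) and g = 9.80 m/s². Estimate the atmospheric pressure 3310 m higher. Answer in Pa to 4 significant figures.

P ≈ 66270 Pa

Scale height: H = RT/g = 287.1 × 281.0 / 9.80 = 8232.2 m.
Barometric formula: P = P₀ exp(−z/H).
z/H = 3310.0/8232.2 = 0.40208; exp(−0.40208) = 0.66893.
P = 99070 × 0.66893 = 66271 Pa.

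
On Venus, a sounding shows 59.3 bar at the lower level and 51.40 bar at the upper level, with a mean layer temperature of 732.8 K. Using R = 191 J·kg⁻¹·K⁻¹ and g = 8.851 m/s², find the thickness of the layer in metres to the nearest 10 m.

Δz ≈ 2260 m

Hypsometric equation: Δz = (R T̄/g) ln(P₁/P₂).
R T̄/g = 191 × 732.8 / 8.851 = 15813 m.
ln(59.3/51.40) = ln(1.1537) = 0.14297.
Δz = 15813 × 0.14297 = 2260.8 m.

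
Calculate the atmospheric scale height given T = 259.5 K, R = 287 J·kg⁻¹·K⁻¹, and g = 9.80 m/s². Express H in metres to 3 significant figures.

H ≈ 7600 m

The scale height of an isothermal atmosphere is H = RT/g.
H = 287 × 259.5 / 9.80 = 74476/9.80 = 7599.6 m.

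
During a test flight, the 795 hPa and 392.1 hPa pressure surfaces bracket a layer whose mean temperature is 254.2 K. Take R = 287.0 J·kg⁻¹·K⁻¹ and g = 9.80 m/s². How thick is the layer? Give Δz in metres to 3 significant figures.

Hypsometric equation: Δz = (R T̄/g) ln(P₁/P₂).
R T̄/g = 287.0 × 254.2 / 9.80 = 7444.4 m.
ln(795/392.1) = ln(2.0275) = 0.70680.
Δz = 7444.4 × 0.70680 = 5261.7 m.

Δz ≈ 5260 m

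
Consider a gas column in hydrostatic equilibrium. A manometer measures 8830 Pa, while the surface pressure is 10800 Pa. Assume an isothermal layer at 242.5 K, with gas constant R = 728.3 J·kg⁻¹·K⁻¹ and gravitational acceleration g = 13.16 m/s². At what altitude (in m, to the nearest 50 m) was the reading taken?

z ≈ 2700 m

Scale height: H = RT/g = 728.3 × 242.5 / 13.16 = 13420 m.
Invert the barometric formula: z = H ln(P₀/P).
P₀/P = 10800/8830 = 1.2231; ln(1.2231) = 0.20139.
z = 13420 × 0.20139 = 2702.7 m.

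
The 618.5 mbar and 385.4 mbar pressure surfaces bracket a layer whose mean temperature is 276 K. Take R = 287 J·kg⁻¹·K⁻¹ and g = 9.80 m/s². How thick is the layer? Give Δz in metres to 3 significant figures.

Hypsometric equation: Δz = (R T̄/g) ln(P₁/P₂).
R T̄/g = 287 × 276 / 9.80 = 8082.9 m.
ln(618.5/385.4) = ln(1.6048) = 0.47300.
Δz = 8082.9 × 0.47300 = 3823.2 m.

Δz ≈ 3820 m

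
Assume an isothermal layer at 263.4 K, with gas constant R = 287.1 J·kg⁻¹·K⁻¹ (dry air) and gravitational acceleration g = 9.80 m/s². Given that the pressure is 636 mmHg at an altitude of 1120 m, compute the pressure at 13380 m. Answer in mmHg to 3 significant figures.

Scale height: H = RT/g = 287.1 × 263.4 / 9.80 = 7716.5 m.
Between two levels, P₂ = P₁ exp(−Δz/H) with Δz = z₂ − z₁.
Δz = 13380 − 1120.0 = 12260 m; Δz/H = 12260/7716.5 = 1.5888.
P₂ = 636 × exp(−1.5888) = 636 × 0.20417 = 129.85 mmHg.

P ≈ 130 mmHg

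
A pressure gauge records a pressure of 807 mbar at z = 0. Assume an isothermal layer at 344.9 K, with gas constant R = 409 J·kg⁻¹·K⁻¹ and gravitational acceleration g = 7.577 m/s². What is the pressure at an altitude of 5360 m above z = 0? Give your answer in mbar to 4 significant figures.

Scale height: H = RT/g = 409 × 344.9 / 7.577 = 18617 m.
Barometric formula: P = P₀ exp(−z/H).
z/H = 5360.0/18617 = 0.28791; exp(−0.28791) = 0.74983.
P = 807 × 0.74983 = 605.11 mbar.

P ≈ 605.1 mbar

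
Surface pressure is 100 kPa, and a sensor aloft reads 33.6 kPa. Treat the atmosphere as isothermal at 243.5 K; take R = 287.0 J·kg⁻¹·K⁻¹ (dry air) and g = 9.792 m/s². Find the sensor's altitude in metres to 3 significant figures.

z ≈ 7780 m

Scale height: H = RT/g = 287.0 × 243.5 / 9.792 = 7136.9 m.
Invert the barometric formula: z = H ln(P₀/P).
P₀/P = 100/33.6 = 2.9762; ln(2.9762) = 1.0906.
z = 7136.9 × 1.0906 = 7783.5 m.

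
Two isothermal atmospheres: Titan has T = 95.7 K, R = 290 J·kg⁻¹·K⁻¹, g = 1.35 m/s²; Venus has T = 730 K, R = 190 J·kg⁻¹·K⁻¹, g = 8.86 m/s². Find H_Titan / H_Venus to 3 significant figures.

H = RT/g for each body.
H_Titan = 290 × 95.7 / 1.35 = 20558 m.
H_Venus = 190 × 730 / 8.86 = 15655 m.
H_Titan/H_Venus = 20558/15655 = 1.3132.

H_Titan/H_Venus ≈ 1.31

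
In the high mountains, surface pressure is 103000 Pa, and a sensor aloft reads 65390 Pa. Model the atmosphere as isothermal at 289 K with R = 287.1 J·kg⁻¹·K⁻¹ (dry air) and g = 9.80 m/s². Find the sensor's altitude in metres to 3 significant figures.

z ≈ 3850 m

Scale height: H = RT/g = 287.1 × 289 / 9.80 = 8466.5 m.
Invert the barometric formula: z = H ln(P₀/P).
P₀/P = 103000/65390 = 1.5752; ln(1.5752) = 0.45438.
z = 8466.5 × 0.45438 = 3847.0 m.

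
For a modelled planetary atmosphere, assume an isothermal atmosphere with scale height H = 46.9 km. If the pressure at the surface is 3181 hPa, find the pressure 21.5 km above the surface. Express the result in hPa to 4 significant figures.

Barometric formula: P = P₀ exp(−z/H).
z/H = 21500/46900 = 0.45842; exp(−0.45842) = 0.63228.
P = 3181 × 0.63228 = 2011.3 hPa.

P ≈ 2011 hPa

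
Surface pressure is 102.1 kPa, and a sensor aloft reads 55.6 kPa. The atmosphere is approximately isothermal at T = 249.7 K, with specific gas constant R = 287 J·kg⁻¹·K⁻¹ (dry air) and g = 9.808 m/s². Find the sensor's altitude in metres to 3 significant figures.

Scale height: H = RT/g = 287 × 249.7 / 9.808 = 7306.7 m.
Invert the barometric formula: z = H ln(P₀/P).
P₀/P = 102.1/55.6 = 1.8363; ln(1.8363) = 0.60775.
z = 7306.7 × 0.60775 = 4440.6 m.

z ≈ 4440 m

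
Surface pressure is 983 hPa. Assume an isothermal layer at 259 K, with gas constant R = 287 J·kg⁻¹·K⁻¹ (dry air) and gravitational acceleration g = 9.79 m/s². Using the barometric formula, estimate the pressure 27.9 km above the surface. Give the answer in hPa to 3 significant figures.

P ≈ 24.9 hPa

Scale height: H = RT/g = 287 × 259 / 9.79 = 7592.7 m.
Barometric formula: P = P₀ exp(−z/H).
z/H = 27900/7592.7 = 3.6746; exp(−3.6746) = 0.025360.
P = 983 × 0.025360 = 24.929 hPa.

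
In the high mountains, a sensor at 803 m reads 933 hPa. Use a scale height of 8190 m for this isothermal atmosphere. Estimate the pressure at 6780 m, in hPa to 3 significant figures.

P ≈ 450 hPa

Between two levels, P₂ = P₁ exp(−Δz/H) with Δz = z₂ − z₁.
Δz = 6780.0 − 803.00 = 5977.0 m; Δz/H = 5977.0/8190.0 = 0.72979.
P₂ = 933 × exp(−0.72979) = 933 × 0.48201 = 449.72 hPa.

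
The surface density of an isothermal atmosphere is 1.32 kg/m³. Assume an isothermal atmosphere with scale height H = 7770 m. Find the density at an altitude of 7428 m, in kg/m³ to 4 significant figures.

ρ ≈ 0.5075 kg/m³

In an isothermal atmosphere, density decays like pressure: ρ = ρ₀ exp(−z/H).
z/H = 7428.0/7770.0 = 0.95598; exp(−0.95598) = 0.38444.
ρ = 1.32 × 0.38444 = 0.50746 kg/m³.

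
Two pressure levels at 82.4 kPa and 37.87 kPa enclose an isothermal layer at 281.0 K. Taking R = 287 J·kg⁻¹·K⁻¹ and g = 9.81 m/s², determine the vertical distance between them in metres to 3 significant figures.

Hypsometric equation: Δz = (R T̄/g) ln(P₁/P₂).
R T̄/g = 287 × 281.0 / 9.81 = 8220.9 m.
ln(82.4/37.87) = ln(2.1759) = 0.77744.
Δz = 8220.9 × 0.77744 = 6391.3 m.

Δz ≈ 6390 m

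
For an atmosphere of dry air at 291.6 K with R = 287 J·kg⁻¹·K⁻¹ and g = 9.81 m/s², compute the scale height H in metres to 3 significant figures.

The scale height of an isothermal atmosphere is H = RT/g.
H = 287 × 291.6 / 9.81 = 83689/9.81 = 8531.0 m.

H ≈ 8530 m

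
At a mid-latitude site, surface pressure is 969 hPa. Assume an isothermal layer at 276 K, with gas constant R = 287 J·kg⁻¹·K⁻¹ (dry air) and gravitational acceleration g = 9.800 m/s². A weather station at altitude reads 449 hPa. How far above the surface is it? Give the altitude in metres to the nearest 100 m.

z ≈ 6200 m

Scale height: H = RT/g = 287 × 276 / 9.800 = 8082.9 m.
Invert the barometric formula: z = H ln(P₀/P).
P₀/P = 969/449 = 2.1581; ln(2.1581) = 0.76923.
z = 8082.9 × 0.76923 = 6217.6 m.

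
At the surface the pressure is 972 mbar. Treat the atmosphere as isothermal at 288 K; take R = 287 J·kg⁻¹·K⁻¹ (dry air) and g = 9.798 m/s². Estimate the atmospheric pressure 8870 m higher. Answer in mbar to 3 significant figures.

P ≈ 340 mbar

Scale height: H = RT/g = 287 × 288 / 9.798 = 8436.0 m.
Barometric formula: P = P₀ exp(−z/H).
z/H = 8870.0/8436.0 = 1.0514; exp(−1.0514) = 0.34945.
P = 972 × 0.34945 = 339.67 mbar.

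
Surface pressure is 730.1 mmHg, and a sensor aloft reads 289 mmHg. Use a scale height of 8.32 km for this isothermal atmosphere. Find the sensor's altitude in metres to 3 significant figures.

z ≈ 7710 m

Invert the barometric formula: z = H ln(P₀/P).
P₀/P = 730.1/289 = 2.5263; ln(2.5263) = 0.92676.
z = 8320.0 × 0.92676 = 7710.6 m.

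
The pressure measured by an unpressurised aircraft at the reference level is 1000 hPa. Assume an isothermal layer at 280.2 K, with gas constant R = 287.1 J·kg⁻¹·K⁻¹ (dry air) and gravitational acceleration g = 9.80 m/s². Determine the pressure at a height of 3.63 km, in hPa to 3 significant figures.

P ≈ 643 hPa

Scale height: H = RT/g = 287.1 × 280.2 / 9.80 = 8208.7 m.
Barometric formula: P = P₀ exp(−z/H).
z/H = 3630.0/8208.7 = 0.44221; exp(−0.44221) = 0.64261.
P = 1000 × 0.64261 = 642.61 hPa.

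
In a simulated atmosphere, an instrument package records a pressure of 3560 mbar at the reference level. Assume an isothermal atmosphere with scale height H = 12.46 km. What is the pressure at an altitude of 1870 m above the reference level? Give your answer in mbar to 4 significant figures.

P ≈ 3064 mbar

Barometric formula: P = P₀ exp(−z/H).
z/H = 1870.0/12460 = 0.15008; exp(−0.15008) = 0.86064.
P = 3560 × 0.86064 = 3063.9 mbar.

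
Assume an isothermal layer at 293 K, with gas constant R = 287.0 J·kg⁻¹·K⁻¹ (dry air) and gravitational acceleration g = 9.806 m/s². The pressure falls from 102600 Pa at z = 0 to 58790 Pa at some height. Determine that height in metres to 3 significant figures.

Scale height: H = RT/g = 287.0 × 293 / 9.806 = 8575.5 m.
Invert the barometric formula: z = H ln(P₀/P).
P₀/P = 102600/58790 = 1.7452; ln(1.7452) = 0.55687.
z = 8575.5 × 0.55687 = 4775.4 m.

z ≈ 4780 m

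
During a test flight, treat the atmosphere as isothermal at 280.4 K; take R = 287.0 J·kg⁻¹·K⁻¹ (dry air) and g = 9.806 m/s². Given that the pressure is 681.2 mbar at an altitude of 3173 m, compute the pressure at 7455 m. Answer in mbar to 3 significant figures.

P ≈ 404 mbar

Scale height: H = RT/g = 287.0 × 280.4 / 9.806 = 8206.7 m.
Between two levels, P₂ = P₁ exp(−Δz/H) with Δz = z₂ − z₁.
Δz = 7455.0 − 3173.0 = 4282.0 m; Δz/H = 4282.0/8206.7 = 0.52177.
P₂ = 681.2 × exp(−0.52177) = 681.2 × 0.59347 = 404.27 mbar.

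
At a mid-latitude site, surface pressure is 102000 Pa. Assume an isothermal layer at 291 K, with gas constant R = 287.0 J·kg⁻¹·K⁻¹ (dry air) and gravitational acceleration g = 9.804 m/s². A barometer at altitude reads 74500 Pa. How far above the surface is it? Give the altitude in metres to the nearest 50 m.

Scale height: H = RT/g = 287.0 × 291 / 9.804 = 8518.7 m.
Invert the barometric formula: z = H ln(P₀/P).
P₀/P = 102000/74500 = 1.3691; ln(1.3691) = 0.31415.
z = 8518.7 × 0.31415 = 2676.1 m.

z ≈ 2700 m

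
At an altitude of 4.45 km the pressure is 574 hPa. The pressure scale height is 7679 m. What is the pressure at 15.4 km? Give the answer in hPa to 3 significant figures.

P ≈ 138 hPa

Between two levels, P₂ = P₁ exp(−Δz/H) with Δz = z₂ − z₁.
Δz = 15400 − 4450.0 = 10950 m; Δz/H = 10950/7679.0 = 1.4260.
P₂ = 574 × exp(−1.4260) = 574 × 0.24027 = 137.91 hPa.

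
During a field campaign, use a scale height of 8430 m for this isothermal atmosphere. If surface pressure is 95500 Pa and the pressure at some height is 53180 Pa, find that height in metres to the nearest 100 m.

z ≈ 4900 m

Invert the barometric formula: z = H ln(P₀/P).
P₀/P = 95500/53180 = 1.7958; ln(1.7958) = 0.58545.
z = 8430.0 × 0.58545 = 4935.3 m.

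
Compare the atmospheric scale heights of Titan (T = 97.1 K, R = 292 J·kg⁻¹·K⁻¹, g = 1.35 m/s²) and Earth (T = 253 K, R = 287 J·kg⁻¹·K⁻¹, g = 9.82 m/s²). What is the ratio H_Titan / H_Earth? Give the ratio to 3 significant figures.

H_Titan/H_Earth ≈ 2.84

H = RT/g for each body.
H_Titan = 292 × 97.1 / 1.35 = 21002 m.
H_Earth = 287 × 253 / 9.82 = 7394.2 m.
H_Titan/H_Earth = 21002/7394.2 = 2.8403.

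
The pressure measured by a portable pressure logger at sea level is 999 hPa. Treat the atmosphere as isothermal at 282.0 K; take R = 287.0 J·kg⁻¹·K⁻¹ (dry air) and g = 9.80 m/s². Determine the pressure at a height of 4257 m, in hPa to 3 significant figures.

P ≈ 597 hPa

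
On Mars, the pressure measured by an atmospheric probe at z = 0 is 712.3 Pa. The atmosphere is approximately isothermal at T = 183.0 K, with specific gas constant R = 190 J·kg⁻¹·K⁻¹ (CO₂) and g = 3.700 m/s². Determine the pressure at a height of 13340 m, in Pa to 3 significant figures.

P ≈ 172 Pa

Scale height: H = RT/g = 190 × 183.0 / 3.700 = 9397.3 m.
Barometric formula: P = P₀ exp(−z/H).
z/H = 13340/9397.3 = 1.4196; exp(−1.4196) = 0.24181.
P = 712.3 × 0.24181 = 172.24 Pa.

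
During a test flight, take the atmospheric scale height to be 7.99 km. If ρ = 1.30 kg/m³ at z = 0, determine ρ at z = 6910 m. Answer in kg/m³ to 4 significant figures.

ρ ≈ 0.5475 kg/m³

In an isothermal atmosphere, density decays like pressure: ρ = ρ₀ exp(−z/H).
z/H = 6910.0/7990.0 = 0.86483; exp(−0.86483) = 0.42112.
ρ = 1.30 × 0.42112 = 0.54746 kg/m³.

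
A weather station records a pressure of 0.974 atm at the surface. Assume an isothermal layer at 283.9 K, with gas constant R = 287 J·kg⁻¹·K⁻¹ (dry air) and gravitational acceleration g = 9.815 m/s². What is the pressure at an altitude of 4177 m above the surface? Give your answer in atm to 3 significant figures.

P ≈ 0.589 atm

Scale height: H = RT/g = 287 × 283.9 / 9.815 = 8301.5 m.
Barometric formula: P = P₀ exp(−z/H).
z/H = 4177.0/8301.5 = 0.50316; exp(−0.50316) = 0.60462.
P = 0.974 × 0.60462 = 0.58890 atm.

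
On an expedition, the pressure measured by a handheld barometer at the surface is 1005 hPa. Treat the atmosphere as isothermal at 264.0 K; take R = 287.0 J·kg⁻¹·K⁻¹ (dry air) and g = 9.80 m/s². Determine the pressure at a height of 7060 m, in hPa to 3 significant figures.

Scale height: H = RT/g = 287.0 × 264.0 / 9.80 = 7731.4 m.
Barometric formula: P = P₀ exp(−z/H).
z/H = 7060.0/7731.4 = 0.91316; exp(−0.91316) = 0.40125.
P = 1005 × 0.40125 = 403.26 hPa.

P ≈ 403 hPa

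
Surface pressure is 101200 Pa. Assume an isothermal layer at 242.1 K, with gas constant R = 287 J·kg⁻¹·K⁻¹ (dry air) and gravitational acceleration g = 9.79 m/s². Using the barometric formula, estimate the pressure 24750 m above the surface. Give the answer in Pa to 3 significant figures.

Scale height: H = RT/g = 287 × 242.1 / 9.79 = 7097.3 m.
Barometric formula: P = P₀ exp(−z/H).
z/H = 24750/7097.3 = 3.4872; exp(−3.4872) = 0.030586.
P = 101200 × 0.030586 = 3095.3 Pa.

P ≈ 3100 Pa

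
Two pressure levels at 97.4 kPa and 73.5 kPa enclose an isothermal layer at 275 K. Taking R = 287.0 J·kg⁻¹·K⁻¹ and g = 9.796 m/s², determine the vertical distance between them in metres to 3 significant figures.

Hypsometric equation: Δz = (R T̄/g) ln(P₁/P₂).
R T̄/g = 287.0 × 275 / 9.796 = 8056.9 m.
ln(97.4/73.5) = ln(1.3252) = 0.28156.
Δz = 8056.9 × 0.28156 = 2268.5 m.

Δz ≈ 2270 m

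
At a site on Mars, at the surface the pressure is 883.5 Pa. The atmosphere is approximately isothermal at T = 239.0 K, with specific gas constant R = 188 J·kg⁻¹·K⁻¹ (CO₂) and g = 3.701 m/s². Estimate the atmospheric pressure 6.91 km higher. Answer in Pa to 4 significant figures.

Scale height: H = RT/g = 188 × 239.0 / 3.701 = 12141 m.
Barometric formula: P = P₀ exp(−z/H).
z/H = 6910.0/12141 = 0.56915; exp(−0.56915) = 0.56601.
P = 883.5 × 0.56601 = 500.07 Pa.

P ≈ 500.1 Pa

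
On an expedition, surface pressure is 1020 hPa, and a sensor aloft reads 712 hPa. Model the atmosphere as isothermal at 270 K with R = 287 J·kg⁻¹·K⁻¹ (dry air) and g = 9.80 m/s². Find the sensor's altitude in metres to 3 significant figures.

Scale height: H = RT/g = 287 × 270 / 9.80 = 7907.1 m.
Invert the barometric formula: z = H ln(P₀/P).
P₀/P = 1020/712 = 1.4326; ln(1.4326) = 0.35949.
z = 7907.1 × 0.35949 = 2842.5 m.

z ≈ 2840 m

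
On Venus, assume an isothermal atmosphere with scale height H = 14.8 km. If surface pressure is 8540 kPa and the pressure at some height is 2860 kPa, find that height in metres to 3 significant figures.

z ≈ 16200 m

Invert the barometric formula: z = H ln(P₀/P).
P₀/P = 8540/2860 = 2.9860; ln(2.9860) = 1.0939.
z = 14800 × 1.0939 = 16190 m.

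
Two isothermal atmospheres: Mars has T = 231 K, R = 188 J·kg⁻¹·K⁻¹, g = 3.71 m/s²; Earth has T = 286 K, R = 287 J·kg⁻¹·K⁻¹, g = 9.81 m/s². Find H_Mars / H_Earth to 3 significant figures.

H = RT/g for each body.
H_Mars = 188 × 231 / 3.71 = 11706 m.
H_Earth = 287 × 286 / 9.81 = 8367.2 m.
H_Mars/H_Earth = 11706/8367.2 = 1.3990.

H_Mars/H_Earth ≈ 1.40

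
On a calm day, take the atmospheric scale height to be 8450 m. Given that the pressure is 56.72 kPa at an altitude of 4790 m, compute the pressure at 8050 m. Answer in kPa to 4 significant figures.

P ≈ 38.56 kPa

Between two levels, P₂ = P₁ exp(−Δz/H) with Δz = z₂ − z₁.
Δz = 8050.0 − 4790.0 = 3260.0 m; Δz/H = 3260.0/8450.0 = 0.38580.
P₂ = 56.72 × exp(−0.38580) = 56.72 × 0.67991 = 38.564 kPa.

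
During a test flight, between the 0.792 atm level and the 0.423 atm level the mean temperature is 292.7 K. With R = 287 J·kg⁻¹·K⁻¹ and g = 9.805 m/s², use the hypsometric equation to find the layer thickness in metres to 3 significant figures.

Hypsometric equation: Δz = (R T̄/g) ln(P₁/P₂).
R T̄/g = 287 × 292.7 / 9.805 = 8567.6 m.
ln(0.792/0.423) = ln(1.8723) = 0.62717.
Δz = 8567.6 × 0.62717 = 5373.3 m.

Δz ≈ 5370 m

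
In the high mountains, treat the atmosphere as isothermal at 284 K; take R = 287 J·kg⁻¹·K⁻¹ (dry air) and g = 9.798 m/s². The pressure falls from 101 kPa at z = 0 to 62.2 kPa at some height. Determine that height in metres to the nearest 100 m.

Scale height: H = RT/g = 287 × 284 / 9.798 = 8318.8 m.
Invert the barometric formula: z = H ln(P₀/P).
P₀/P = 101/62.2 = 1.6238; ln(1.6238) = 0.48477.
z = 8318.8 × 0.48477 = 4032.7 m.

z ≈ 4000 m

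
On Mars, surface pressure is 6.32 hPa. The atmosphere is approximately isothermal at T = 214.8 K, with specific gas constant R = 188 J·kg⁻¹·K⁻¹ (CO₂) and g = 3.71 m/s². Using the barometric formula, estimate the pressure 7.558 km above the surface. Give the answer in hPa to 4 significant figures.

P ≈ 3.156 hPa

Scale height: H = RT/g = 188 × 214.8 / 3.71 = 10885 m.
Barometric formula: P = P₀ exp(−z/H).
z/H = 7558.0/10885 = 0.69435; exp(−0.69435) = 0.49940.
P = 6.32 × 0.49940 = 3.1562 hPa.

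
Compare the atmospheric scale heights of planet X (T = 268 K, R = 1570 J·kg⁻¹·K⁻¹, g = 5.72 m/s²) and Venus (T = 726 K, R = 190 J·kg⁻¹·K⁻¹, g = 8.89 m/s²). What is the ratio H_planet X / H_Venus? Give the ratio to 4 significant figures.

H = RT/g for each body.
H_planet X = 1570 × 268 / 5.72 = 73559 m.
H_Venus = 190 × 726 / 8.89 = 15516 m.
H_planet X/H_Venus = 73559/15516 = 4.7408.

H_planet X/H_Venus ≈ 4.741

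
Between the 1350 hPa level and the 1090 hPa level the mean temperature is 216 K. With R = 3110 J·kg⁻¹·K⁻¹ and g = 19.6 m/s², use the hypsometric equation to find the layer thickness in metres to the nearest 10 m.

Δz ≈ 7330 m

Hypsometric equation: Δz = (R T̄/g) ln(P₁/P₂).
R T̄/g = 3110 × 216 / 19.6 = 34273 m.
ln(1350/1090) = ln(1.2385) = 0.21390.
Δz = 34273 × 0.21390 = 7331.0 m.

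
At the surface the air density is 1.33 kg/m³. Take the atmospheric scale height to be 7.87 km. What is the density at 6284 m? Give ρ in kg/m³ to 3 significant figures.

ρ ≈ 0.599 kg/m³

In an isothermal atmosphere, density decays like pressure: ρ = ρ₀ exp(−z/H).
z/H = 6284.0/7870.0 = 0.79848; exp(−0.79848) = 0.45001.
ρ = 1.33 × 0.45001 = 0.59851 kg/m³.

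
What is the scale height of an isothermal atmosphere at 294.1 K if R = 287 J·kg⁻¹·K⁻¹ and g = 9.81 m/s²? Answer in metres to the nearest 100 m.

H ≈ 8600 m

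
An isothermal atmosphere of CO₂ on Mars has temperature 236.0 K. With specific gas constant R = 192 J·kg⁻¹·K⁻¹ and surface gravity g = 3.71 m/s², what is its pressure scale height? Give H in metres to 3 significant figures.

H ≈ 12200 m

The scale height of an isothermal atmosphere is H = RT/g.
H = 192 × 236.0 / 3.71 = 45312/3.71 = 12213 m.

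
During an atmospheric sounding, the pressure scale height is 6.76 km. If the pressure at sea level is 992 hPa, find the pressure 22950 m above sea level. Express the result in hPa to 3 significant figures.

P ≈ 33.3 hPa

Barometric formula: P = P₀ exp(−z/H).
z/H = 22950/6760.0 = 3.3950; exp(−3.3950) = 0.033541.
P = 992 × 0.033541 = 33.273 hPa.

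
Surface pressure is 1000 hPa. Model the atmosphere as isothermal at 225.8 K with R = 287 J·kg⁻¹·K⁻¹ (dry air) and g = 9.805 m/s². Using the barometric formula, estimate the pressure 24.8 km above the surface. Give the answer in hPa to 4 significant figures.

Scale height: H = RT/g = 287 × 225.8 / 9.805 = 6609.3 m.
Barometric formula: P = P₀ exp(−z/H).
z/H = 24800/6609.3 = 3.7523; exp(−3.7523) = 0.023464.
P = 1000 × 0.023464 = 23.464 hPa.

P ≈ 23.46 hPa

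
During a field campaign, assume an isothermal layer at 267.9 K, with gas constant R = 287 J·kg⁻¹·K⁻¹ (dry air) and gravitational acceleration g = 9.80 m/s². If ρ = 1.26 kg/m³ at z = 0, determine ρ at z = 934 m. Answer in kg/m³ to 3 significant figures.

ρ ≈ 1.12 kg/m³

Scale height: H = RT/g = 287 × 267.9 / 9.80 = 7845.6 m.
In an isothermal atmosphere, density decays like pressure: ρ = ρ₀ exp(−z/H).
z/H = 934.00/7845.6 = 0.11905; exp(−0.11905) = 0.88776.
ρ = 1.26 × 0.88776 = 1.1186 kg/m³.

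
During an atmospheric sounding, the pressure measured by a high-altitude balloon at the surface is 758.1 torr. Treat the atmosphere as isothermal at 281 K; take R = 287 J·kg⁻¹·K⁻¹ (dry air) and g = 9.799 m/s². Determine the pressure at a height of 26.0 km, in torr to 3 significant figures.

P ≈ 32.2 torr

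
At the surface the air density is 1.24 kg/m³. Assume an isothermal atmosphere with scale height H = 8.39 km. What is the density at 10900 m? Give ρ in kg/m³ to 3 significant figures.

ρ ≈ 0.338 kg/m³

In an isothermal atmosphere, density decays like pressure: ρ = ρ₀ exp(−z/H).
z/H = 10900/8390.0 = 1.2992; exp(−1.2992) = 0.27275.
ρ = 1.24 × 0.27275 = 0.33821 kg/m³.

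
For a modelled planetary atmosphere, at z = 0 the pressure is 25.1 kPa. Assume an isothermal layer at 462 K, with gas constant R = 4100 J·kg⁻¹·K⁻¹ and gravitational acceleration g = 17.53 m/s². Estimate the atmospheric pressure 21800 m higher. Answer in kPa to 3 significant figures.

P ≈ 20.5 kPa

Scale height: H = RT/g = 4100 × 462 / 17.53 = 108050 m.
Barometric formula: P = P₀ exp(−z/H).
z/H = 21800/108050 = 0.20176; exp(−0.20176) = 0.81729.
P = 25.1 × 0.81729 = 20.514 kPa.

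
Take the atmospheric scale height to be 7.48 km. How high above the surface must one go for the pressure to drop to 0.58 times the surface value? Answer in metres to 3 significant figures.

z ≈ 4070 m

Set P/P₀ = exp(−z/H) = 0.58, so z = −H ln(0.58).
−ln(0.58) = 0.54473; z = 7480.0 × 0.54473 = 4074.6 m.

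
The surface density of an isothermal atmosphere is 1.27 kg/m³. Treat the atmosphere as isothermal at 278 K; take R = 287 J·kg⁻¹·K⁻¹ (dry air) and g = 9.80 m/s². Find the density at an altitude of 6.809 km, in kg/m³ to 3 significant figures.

ρ ≈ 0.550 kg/m³

Scale height: H = RT/g = 287 × 278 / 9.80 = 8141.4 m.
In an isothermal atmosphere, density decays like pressure: ρ = ρ₀ exp(−z/H).
z/H = 6809.0/8141.4 = 0.83634; exp(−0.83634) = 0.43329.
ρ = 1.27 × 0.43329 = 0.55028 kg/m³.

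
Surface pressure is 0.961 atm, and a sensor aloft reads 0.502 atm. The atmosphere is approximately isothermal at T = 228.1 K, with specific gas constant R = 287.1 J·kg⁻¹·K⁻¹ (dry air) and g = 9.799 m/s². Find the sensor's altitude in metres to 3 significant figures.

z ≈ 4340 m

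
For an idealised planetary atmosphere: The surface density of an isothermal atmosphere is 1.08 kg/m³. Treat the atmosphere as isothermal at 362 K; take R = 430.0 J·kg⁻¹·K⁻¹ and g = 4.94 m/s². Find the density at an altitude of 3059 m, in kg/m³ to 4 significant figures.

ρ ≈ 0.9801 kg/m³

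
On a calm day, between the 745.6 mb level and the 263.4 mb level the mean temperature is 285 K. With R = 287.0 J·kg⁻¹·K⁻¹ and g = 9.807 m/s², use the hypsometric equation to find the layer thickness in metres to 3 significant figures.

Hypsometric equation: Δz = (R T̄/g) ln(P₁/P₂).
R T̄/g = 287.0 × 285 / 9.807 = 8340.5 m.
ln(745.6/263.4) = ln(2.8307) = 1.0405.
Δz = 8340.5 × 1.0405 = 8678.3 m.

Δz ≈ 8680 m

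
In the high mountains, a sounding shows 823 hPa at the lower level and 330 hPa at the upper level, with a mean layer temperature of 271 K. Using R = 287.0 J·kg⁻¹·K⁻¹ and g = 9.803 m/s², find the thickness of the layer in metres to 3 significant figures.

Δz ≈ 7250 m

Hypsometric equation: Δz = (R T̄/g) ln(P₁/P₂).
R T̄/g = 287.0 × 271 / 9.803 = 7934.0 m.
ln(823/330) = ln(2.4939) = 0.91385.
Δz = 7934.0 × 0.91385 = 7250.5 m.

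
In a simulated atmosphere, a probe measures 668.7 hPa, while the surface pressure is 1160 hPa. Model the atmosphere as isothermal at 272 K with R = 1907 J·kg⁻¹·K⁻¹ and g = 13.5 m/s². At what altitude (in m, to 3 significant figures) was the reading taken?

z ≈ 21200 m

Scale height: H = RT/g = 1907 × 272 / 13.5 = 38423 m.
Invert the barometric formula: z = H ln(P₀/P).
P₀/P = 1160/668.7 = 1.7347; ln(1.7347) = 0.55083.
z = 38423 × 0.55083 = 21165 m.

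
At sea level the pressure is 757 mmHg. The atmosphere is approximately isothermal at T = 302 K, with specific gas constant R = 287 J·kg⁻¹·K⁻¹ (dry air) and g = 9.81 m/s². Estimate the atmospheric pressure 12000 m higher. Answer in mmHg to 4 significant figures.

P ≈ 194.6 mmHg

Scale height: H = RT/g = 287 × 302 / 9.81 = 8835.3 m.
Barometric formula: P = P₀ exp(−z/H).
z/H = 12000/8835.3 = 1.3582; exp(−1.3582) = 0.25712.
P = 757 × 0.25712 = 194.64 mmHg.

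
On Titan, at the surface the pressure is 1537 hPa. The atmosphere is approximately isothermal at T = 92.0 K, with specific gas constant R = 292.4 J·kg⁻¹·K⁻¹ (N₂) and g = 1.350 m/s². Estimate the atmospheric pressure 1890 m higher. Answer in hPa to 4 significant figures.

Scale height: H = RT/g = 292.4 × 92.0 / 1.350 = 19927 m.
Barometric formula: P = P₀ exp(−z/H).
z/H = 1890.0/19927 = 0.094846; exp(−0.094846) = 0.90951.
P = 1537 × 0.90951 = 1397.9 hPa.

P ≈ 1398 hPa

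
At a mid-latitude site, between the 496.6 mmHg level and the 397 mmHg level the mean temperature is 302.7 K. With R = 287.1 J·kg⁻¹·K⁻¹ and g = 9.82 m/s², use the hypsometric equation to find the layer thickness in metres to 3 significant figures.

Δz ≈ 1980 m

Hypsometric equation: Δz = (R T̄/g) ln(P₁/P₂).
R T̄/g = 287.1 × 302.7 / 9.82 = 8849.8 m.
ln(496.6/397) = ln(1.2509) = 0.22386.
Δz = 8849.8 × 0.22386 = 1981.1 m.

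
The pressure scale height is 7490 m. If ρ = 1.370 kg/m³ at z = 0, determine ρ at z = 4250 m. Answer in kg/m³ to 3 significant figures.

In an isothermal atmosphere, density decays like pressure: ρ = ρ₀ exp(−z/H).
z/H = 4250.0/7490.0 = 0.56742; exp(−0.56742) = 0.56699.
ρ = 1.370 × 0.56699 = 0.77678 kg/m³.

ρ ≈ 0.777 kg/m³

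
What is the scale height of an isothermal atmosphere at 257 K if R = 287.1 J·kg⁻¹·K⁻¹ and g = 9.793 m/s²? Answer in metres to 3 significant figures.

The scale height of an isothermal atmosphere is H = RT/g.
H = 287.1 × 257 / 9.793 = 73785/9.793 = 7534.5 m.

H ≈ 7530 m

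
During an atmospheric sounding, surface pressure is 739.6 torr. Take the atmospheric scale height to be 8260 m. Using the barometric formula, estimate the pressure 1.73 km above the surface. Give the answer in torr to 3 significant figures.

P ≈ 600 torr

Barometric formula: P = P₀ exp(−z/H).
z/H = 1730.0/8260.0 = 0.20944; exp(−0.20944) = 0.81104.
P = 739.6 × 0.81104 = 599.85 torr.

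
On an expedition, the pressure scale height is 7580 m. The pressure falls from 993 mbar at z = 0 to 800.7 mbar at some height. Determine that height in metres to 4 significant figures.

Invert the barometric formula: z = H ln(P₀/P).
P₀/P = 993/800.7 = 1.2402; ln(1.2402) = 0.21527.
z = 7580.0 × 0.21527 = 1631.7 m.

z ≈ 1632 m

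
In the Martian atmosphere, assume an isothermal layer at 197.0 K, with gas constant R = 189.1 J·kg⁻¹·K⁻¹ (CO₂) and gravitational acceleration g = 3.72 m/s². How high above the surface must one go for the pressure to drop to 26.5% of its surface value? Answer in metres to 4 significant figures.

z ≈ 13300 m

Scale height: H = RT/g = 189.1 × 197.0 / 3.72 = 10014 m.
Set P/P₀ = exp(−z/H) = 0.265, so z = −H ln(0.265).
−ln(0.265) = 1.3280; z = 10014 × 1.3280 = 13299 m.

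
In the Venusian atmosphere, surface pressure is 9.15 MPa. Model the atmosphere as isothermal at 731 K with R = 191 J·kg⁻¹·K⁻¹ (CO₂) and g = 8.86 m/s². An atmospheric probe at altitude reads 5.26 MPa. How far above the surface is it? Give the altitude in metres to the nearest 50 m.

z ≈ 8700 m

Scale height: H = RT/g = 191 × 731 / 8.86 = 15759 m.
Invert the barometric formula: z = H ln(P₀/P).
P₀/P = 9.15/5.26 = 1.7395; ln(1.7395) = 0.55360.
z = 15759 × 0.55360 = 8724.2 m.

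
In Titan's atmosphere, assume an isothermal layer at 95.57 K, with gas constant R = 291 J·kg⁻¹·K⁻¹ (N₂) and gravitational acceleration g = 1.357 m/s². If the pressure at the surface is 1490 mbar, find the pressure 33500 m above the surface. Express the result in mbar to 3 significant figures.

P ≈ 291 mbar

Scale height: H = RT/g = 291 × 95.57 / 1.357 = 20494 m.
Barometric formula: P = P₀ exp(−z/H).
z/H = 33500/20494 = 1.6346; exp(−1.6346) = 0.19503.
P = 1490 × 0.19503 = 290.59 mbar.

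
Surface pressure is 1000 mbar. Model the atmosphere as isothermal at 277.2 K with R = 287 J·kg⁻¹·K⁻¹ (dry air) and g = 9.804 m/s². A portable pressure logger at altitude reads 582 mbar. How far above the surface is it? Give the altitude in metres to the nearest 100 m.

Scale height: H = RT/g = 287 × 277.2 / 9.804 = 8114.7 m.
Invert the barometric formula: z = H ln(P₀/P).
P₀/P = 1000/582 = 1.7182; ln(1.7182) = 0.54128.
z = 8114.7 × 0.54128 = 4392.3 m.

z ≈ 4400 m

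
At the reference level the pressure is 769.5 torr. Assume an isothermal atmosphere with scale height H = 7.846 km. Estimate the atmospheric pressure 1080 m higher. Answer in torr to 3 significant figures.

Barometric formula: P = P₀ exp(−z/H).
z/H = 1080.0/7846.0 = 0.13765; exp(−0.13765) = 0.87140.
P = 769.5 × 0.87140 = 670.54 torr.

P ≈ 671 torr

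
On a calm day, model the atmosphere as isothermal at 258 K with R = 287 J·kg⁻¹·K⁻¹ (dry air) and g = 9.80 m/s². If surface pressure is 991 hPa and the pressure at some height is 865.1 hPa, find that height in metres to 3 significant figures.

z ≈ 1030 m

Scale height: H = RT/g = 287 × 258 / 9.80 = 7555.7 m.
Invert the barometric formula: z = H ln(P₀/P).
P₀/P = 991/865.1 = 1.1455; ln(1.1455) = 0.13584.
z = 7555.7 × 0.13584 = 1026.4 m.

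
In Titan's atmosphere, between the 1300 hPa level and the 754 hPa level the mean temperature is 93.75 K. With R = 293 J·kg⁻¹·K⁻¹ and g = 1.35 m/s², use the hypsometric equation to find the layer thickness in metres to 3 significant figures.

Hypsometric equation: Δz = (R T̄/g) ln(P₁/P₂).
R T̄/g = 293 × 93.75 / 1.35 = 20347 m.
ln(1300/754) = ln(1.7241) = 0.54471.
Δz = 20347 × 0.54471 = 11083 m.

Δz ≈ 11100 m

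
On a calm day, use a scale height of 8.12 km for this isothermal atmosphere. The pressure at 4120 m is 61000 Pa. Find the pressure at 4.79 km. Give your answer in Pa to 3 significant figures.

Between two levels, P₂ = P₁ exp(−Δz/H) with Δz = z₂ − z₁.
Δz = 4790.0 − 4120.0 = 670.00 m; Δz/H = 670.00/8120.0 = 0.082512.
P₂ = 61000 × exp(−0.082512) = 61000 × 0.92080 = 56169 Pa.

P ≈ 56200 Pa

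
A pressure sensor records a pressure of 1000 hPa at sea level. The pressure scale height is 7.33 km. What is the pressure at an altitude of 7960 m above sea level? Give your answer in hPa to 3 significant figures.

Barometric formula: P = P₀ exp(−z/H).
z/H = 7960.0/7330.0 = 1.0859; exp(−1.0859) = 0.33760.
P = 1000 × 0.33760 = 337.60 hPa.

P ≈ 338 hPa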